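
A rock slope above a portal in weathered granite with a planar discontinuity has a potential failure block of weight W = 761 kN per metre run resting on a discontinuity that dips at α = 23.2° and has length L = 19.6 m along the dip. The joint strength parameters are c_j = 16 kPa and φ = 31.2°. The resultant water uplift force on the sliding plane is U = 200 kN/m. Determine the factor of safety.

Resolving the block weight along and normal to the plane and applying the Mohr–Coulomb strength on the joint:
N' = W cosα − U = 761·cos23.2° − 200 = 499.5 kN/m
Driving force T = W sinα = 761·sin23.2° = 299.8 kN/m
Resisting force R = c_j·L + N'·tanφ = 16·19.6 + 499.5·tan31.2° = 313.6 + 302.5 = 616.1 kN/m
FS = R / T = 616.1 / 299.8 = 2.055

FS = 2.06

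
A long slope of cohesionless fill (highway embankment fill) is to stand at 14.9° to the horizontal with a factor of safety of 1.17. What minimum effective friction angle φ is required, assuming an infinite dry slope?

φ = 17.3°

FS = tanφ/tanβ ⇒ tanφ = FS · tanβ = 1.17 · tan14.9° = 0.3113
φ = arctan(0.3113) = 17.29°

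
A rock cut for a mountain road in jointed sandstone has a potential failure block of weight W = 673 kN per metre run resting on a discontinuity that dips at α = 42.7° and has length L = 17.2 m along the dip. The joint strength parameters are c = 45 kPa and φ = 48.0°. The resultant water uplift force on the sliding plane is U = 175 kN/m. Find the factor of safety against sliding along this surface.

Resolving the block weight along and normal to the plane and applying the Mohr–Coulomb strength on the joint:
N' = W cosα − U = 673·cos42.7° − 175 = 319.6 kN/m
Driving force T = W sinα = 673·sin42.7° = 456.4 kN/m
Resisting force R = c·L + N'·tanφ = 45·17.2 + 319.6·tan48.0° = 774.0 + 354.9 = 1128.9 kN/m
FS = R / T = 1128.9 / 456.4 = 2.474

FS = 2.47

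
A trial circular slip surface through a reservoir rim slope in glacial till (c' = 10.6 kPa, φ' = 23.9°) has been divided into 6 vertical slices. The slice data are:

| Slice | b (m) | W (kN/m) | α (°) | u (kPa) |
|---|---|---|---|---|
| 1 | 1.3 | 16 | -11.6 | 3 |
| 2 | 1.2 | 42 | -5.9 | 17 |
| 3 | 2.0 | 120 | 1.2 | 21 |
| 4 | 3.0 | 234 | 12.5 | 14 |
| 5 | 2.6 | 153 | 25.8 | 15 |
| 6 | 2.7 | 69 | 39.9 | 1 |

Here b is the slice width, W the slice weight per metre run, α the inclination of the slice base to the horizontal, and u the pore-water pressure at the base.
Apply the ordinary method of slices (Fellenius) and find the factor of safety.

FS = 2.20

Ordinary method of slices: FS = Σ[c'·Δl_i + (W_i cosα_i − u_i·Δl_i)·tanφ'] / Σ W_i sinα_i, with Δl_i = b_i / cosα_i.
Slice 1: Δl = 1.3/cos(-11.6°) = 1.327 m; N'_1 = 16·cos(-11.6°) − 3·1.327 = 11.7; c'Δl = 14.07; W sinα = -3.2
Slice 2: Δl = 1.2/cos(-5.9°) = 1.206 m; N'_2 = 42·cos(-5.9°) − 17·1.206 = 21.3; c'Δl = 12.79; W sinα = -4.3
Slice 3: Δl = 2.0/cos1.2° = 2.000 m; N'_3 = 120·cos1.2° − 21·2.000 = 78.0; c'Δl = 21.20; W sinα = 2.5
Slice 4: Δl = 3.0/cos12.5° = 3.073 m; N'_4 = 234·cos12.5° − 14·3.073 = 185.4; c'Δl = 32.57; W sinα = 50.6
Slice 5: Δl = 2.6/cos25.8° = 2.888 m; N'_5 = 153·cos25.8° − 15·2.888 = 94.4; c'Δl = 30.61; W sinα = 66.6
Slice 6: Δl = 2.7/cos39.9° = 3.519 m; N'_6 = 69·cos39.9° − 1·3.519 = 49.4; c'Δl = 37.31; W sinα = 44.3
Σc'Δl = 148.5 kN/m; ΣN' = 440.2 kN/m; ΣW sinα = 156.5 kN/m
Resisting = 148.5 + 440.2·tan23.9° = 148.5 + 195.1 = 343.6 kN/m
FS = 343.6 / 156.5 = 2.196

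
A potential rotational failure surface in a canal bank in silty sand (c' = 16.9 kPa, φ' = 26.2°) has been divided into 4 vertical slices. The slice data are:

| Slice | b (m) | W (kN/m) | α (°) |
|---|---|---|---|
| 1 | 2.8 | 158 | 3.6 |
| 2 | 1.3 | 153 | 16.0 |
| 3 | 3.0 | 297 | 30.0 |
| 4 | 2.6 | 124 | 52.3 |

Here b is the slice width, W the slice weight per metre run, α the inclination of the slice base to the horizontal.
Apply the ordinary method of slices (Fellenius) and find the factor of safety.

FS = 1.72

Ordinary method of slices: FS = Σ[c'·Δl_i + (W_i cosα_i)·tanφ'] / Σ W_i sinα_i, with Δl_i = b_i / cosα_i.
Slice 1: Δl = 2.8/cos3.6° = 2.806 m; N'_1 = 158·cos3.6° = 157.7; c'Δl = 47.41; W sinα = 9.9
Slice 2: Δl = 1.3/cos16.0° = 1.352 m; N'_2 = 153·cos16.0° = 147.1; c'Δl = 22.86; W sinα = 42.2
Slice 3: Δl = 3.0/cos30.0° = 3.464 m; N'_3 = 297·cos30.0° = 257.2; c'Δl = 58.54; W sinα = 148.5
Slice 4: Δl = 2.6/cos52.3° = 4.252 m; N'_4 = 124·cos52.3° = 75.8; c'Δl = 71.85; W sinα = 98.1
Σc'Δl = 200.7 kN/m; ΣN' = 637.8 kN/m; ΣW sinα = 298.7 kN/m
Resisting = 200.7 + 637.8·tan26.2° = 200.7 + 313.8 = 514.5 kN/m
FS = 514.5 / 298.7 = 1.722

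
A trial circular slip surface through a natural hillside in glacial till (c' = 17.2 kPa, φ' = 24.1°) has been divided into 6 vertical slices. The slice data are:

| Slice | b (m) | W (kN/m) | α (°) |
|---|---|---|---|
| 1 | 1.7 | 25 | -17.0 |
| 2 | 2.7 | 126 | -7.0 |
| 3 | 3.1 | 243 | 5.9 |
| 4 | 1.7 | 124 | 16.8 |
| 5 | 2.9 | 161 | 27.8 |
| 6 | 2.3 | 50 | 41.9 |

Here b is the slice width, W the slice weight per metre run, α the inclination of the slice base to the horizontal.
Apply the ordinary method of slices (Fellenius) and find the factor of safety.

Ordinary method of slices: FS = Σ[c'·Δl_i + (W_i cosα_i)·tanφ'] / Σ W_i sinα_i, with Δl_i = b_i / cosα_i.
Slice 1: Δl = 1.7/cos(-17.0°) = 1.778 m; N'_1 = 25·cos(-17.0°) = 23.9; c'Δl = 30.58; W sinα = -7.3
Slice 2: Δl = 2.7/cos(-7.0°) = 2.720 m; N'_2 = 126·cos(-7.0°) = 125.1; c'Δl = 46.79; W sinα = -15.4
Slice 3: Δl = 3.1/cos5.9° = 3.117 m; N'_3 = 243·cos5.9° = 241.7; c'Δl = 53.60; W sinα = 25.0
Slice 4: Δl = 1.7/cos16.8° = 1.776 m; N'_4 = 124·cos16.8° = 118.7; c'Δl = 30.54; W sinα = 35.8
Slice 5: Δl = 2.9/cos27.8° = 3.278 m; N'_5 = 161·cos27.8° = 142.4; c'Δl = 56.39; W sinα = 75.1
Slice 6: Δl = 2.3/cos41.9° = 3.090 m; N'_6 = 50·cos41.9° = 37.2; c'Δl = 53.15; W sinα = 33.4
Σc'Δl = 271.1 kN/m; ΣN' = 689.0 kN/m; ΣW sinα = 146.6 kN/m
Resisting = 271.1 + 689.0·tan24.1° = 271.1 + 308.2 = 579.3 kN/m
FS = 579.3 / 146.6 = 3.950

FS = 3.95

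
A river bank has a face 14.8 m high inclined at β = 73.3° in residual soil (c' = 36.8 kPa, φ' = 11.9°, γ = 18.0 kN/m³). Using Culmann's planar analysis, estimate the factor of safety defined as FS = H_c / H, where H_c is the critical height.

FS = 0.99

H_c = (4c'/γ) · sinβ cosφ' / [1 − cos(β − φ')]
    = (4·36.8/18.0) · sin73.3°·cos11.9° / [1 − cos61.4°]
    = 8.178 · 0.9372 / 0.5213 = 14.70 m
FS = H_c / H = 14.70 / 14.8 = 0.993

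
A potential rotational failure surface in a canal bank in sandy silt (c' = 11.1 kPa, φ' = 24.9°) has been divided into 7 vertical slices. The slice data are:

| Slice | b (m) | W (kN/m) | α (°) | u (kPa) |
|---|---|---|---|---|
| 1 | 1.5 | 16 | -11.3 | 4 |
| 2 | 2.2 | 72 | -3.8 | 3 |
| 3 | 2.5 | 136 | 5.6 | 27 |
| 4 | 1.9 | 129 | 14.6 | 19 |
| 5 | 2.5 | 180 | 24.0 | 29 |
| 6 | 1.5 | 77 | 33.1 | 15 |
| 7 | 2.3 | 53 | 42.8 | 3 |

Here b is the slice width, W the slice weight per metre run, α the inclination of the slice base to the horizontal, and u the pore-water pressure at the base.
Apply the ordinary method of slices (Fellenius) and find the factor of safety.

FS = 1.87

Ordinary method of slices: FS = Σ[c'·Δl_i + (W_i cosα_i − u_i·Δl_i)·tanφ'] / Σ W_i sinα_i, with Δl_i = b_i / cosα_i.
Slice 1: Δl = 1.5/cos(-11.3°) = 1.530 m; N'_1 = 16·cos(-11.3°) − 4·1.530 = 9.6; c'Δl = 16.98; W sinα = -3.1
Slice 2: Δl = 2.2/cos(-3.8°) = 2.205 m; N'_2 = 72·cos(-3.8°) − 3·2.205 = 65.2; c'Δl = 24.47; W sinα = -4.8
Slice 3: Δl = 2.5/cos5.6° = 2.512 m; N'_3 = 136·cos5.6° − 27·2.512 = 67.5; c'Δl = 27.88; W sinα = 13.3
Slice 4: Δl = 1.9/cos14.6° = 1.963 m; N'_4 = 129·cos14.6° − 19·1.963 = 87.5; c'Δl = 21.79; W sinα = 32.5
Slice 5: Δl = 2.5/cos24.0° = 2.737 m; N'_5 = 180·cos24.0° − 29·2.737 = 85.1; c'Δl = 30.38; W sinα = 73.2
Slice 6: Δl = 1.5/cos33.1° = 1.791 m; N'_6 = 77·cos33.1° − 15·1.791 = 37.6; c'Δl = 19.88; W sinα = 42.0
Slice 7: Δl = 2.3/cos42.8° = 3.135 m; N'_7 = 53·cos42.8° − 3·3.135 = 29.5; c'Δl = 34.79; W sinα = 36.0
Σc'Δl = 176.2 kN/m; ΣN' = 382.1 kN/m; ΣW sinα = 189.2 kN/m
Resisting = 176.2 + 382.1·tan24.9° = 176.2 + 177.3 = 353.5 kN/m
FS = 353.5 / 189.2 = 1.869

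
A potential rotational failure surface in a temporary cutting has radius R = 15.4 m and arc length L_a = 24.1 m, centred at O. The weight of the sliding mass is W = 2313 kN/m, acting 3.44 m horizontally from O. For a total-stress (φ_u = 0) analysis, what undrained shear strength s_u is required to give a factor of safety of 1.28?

s_u = 27.4 kPa

FS = s_u·L_a·R / (W·d), so s_u = FS·W·d / (L_a·R).
s_u = 1.28·2313·3.44 / (24.10·15.4) = 10184.6 / 371.14 = 27.44 kPa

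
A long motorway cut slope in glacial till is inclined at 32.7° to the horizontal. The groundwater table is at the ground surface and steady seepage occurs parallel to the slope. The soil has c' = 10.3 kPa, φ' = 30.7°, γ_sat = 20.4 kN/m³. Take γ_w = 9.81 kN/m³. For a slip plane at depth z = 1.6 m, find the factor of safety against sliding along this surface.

With seepage parallel to the slope and the water table at the surface, the effective normal stress on the slip plane uses the buoyant unit weight γ' = γ_sat − γ_w while the driving shear stress uses γ_sat:
FS = [c' + γ' z cos²β tanφ'] / [γ_sat z sinβ cosβ]
γ' = 20.4 − 9.81 = 10.59 kN/m³
Numerator = 10.3 + 10.59·1.6·cos²32.7°·tan30.7° = 10.3 + 10.59·1.6·0.7081·0.5938 = 17.424 kPa
Denominator = 20.4·1.6·sin32.7°·cos32.7° = 20.4·1.6·0.5402·0.8415 = 14.839 kPa
FS = 17.424 / 14.839 = 1.174

FS = 1.17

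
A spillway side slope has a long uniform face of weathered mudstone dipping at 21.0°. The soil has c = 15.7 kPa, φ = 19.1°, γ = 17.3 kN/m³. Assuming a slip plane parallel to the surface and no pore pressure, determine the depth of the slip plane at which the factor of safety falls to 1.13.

Setting FS = 1.13 in FS = [c + γz cos²β tanφ] / [γz sinβ cosβ] and solving for z:
z = c / [γ cosβ (FS·sinβ − cosβ·tanφ)]
  = 15.7 / [17.3·cos21.0°·(1.13·sin21.0° − cos21.0°·tan19.1°)]
  = 15.7 / [17.3·0.9336·(1.13·0.3584 − 0.9336·0.3463)]
  = 15.7 / 1.3191 = 11.902 m

z = 11.90 m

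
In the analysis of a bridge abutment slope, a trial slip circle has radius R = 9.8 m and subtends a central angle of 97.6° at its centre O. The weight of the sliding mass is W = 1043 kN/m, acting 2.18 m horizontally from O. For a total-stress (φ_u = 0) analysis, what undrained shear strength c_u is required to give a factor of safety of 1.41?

c_u = 19.6 kPa

FS = c_u·L_a·R / (W·d), so c_u = FS·W·d / (L_a·R).
Arc length L_a = R·θ = 9.8·(97.6°·π/180) = 9.8·1.7034 = 16.69 m
c_u = 1.41·1043·2.18 / (16.69·9.8) = 3206.0 / 163.60 = 19.60 kPa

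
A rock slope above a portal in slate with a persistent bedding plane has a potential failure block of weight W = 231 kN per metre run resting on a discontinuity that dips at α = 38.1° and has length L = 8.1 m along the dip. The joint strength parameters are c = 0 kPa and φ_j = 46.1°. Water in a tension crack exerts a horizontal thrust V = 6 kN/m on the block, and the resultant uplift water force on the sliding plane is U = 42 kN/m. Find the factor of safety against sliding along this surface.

FS = 0.96

Resolving the block weight along and normal to the plane and applying the Mohr–Coulomb strength on the joint:
N' = W cosα − U − V sinα = 231·cos38.1° − 42 − 6·sin38.1° = 136.1 kN/m
Driving force T = W sinα + V cosα = 231·sin38.1° + 6·cos38.1° = 147.3 kN/m
Resisting force R = c·L + N'·tanφ_j = 0·8.1 + 136.1·tan46.1° = 0.0 + 141.4 = 141.4 kN/m
FS = R / T = 141.4 / 147.3 = 0.960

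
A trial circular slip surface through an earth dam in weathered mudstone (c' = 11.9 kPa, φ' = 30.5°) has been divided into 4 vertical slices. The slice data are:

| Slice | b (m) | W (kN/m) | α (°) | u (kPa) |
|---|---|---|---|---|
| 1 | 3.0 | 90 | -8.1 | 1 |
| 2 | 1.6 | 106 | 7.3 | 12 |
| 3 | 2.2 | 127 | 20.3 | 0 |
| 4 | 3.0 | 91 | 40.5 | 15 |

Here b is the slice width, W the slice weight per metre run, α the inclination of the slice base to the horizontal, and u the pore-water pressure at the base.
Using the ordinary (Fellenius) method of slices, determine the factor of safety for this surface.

FS = 2.96

Ordinary method of slices: FS = Σ[c'·Δl_i + (W_i cosα_i − u_i·Δl_i)·tanφ'] / Σ W_i sinα_i, with Δl_i = b_i / cosα_i.
Slice 1: Δl = 3.0/cos(-8.1°) = 3.030 m; N'_1 = 90·cos(-8.1°) − 1·3.030 = 86.1; c'Δl = 36.06; W sinα = -12.7
Slice 2: Δl = 1.6/cos7.3° = 1.613 m; N'_2 = 106·cos7.3° − 12·1.613 = 85.8; c'Δl = 19.20; W sinα = 13.5
Slice 3: Δl = 2.2/cos20.3° = 2.346 m; N'_3 = 127·cos20.3° − 0·2.346 = 119.1; c'Δl = 27.91; W sinα = 44.1
Slice 4: Δl = 3.0/cos40.5° = 3.945 m; N'_4 = 91·cos40.5° − 15·3.945 = 10.0; c'Δl = 46.95; W sinα = 59.1
Σc'Δl = 130.1 kN/m; ΣN' = 301.0 kN/m; ΣW sinα = 103.9 kN/m
Resisting = 130.1 + 301.0·tan30.5° = 130.1 + 177.3 = 307.4 kN/m
FS = 307.4 / 103.9 = 2.957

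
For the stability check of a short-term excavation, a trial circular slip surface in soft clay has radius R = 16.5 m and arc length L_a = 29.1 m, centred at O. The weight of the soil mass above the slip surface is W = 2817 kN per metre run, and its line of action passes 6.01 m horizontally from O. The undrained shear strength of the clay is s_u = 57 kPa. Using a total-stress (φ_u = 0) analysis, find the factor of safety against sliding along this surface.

FS = 1.62

Taking moments about the centre O, the resisting moment is provided by the undrained shear strength acting along the arc:
M_R = s_u·L_a·R = 57·29.10·16.5 = 27368.5 kN·m/m
M_D = W·d = 2817·6.01 = 16930.2 kN·m/m
FS = M_R / M_D = 27368.5 / 16930.2 = 1.617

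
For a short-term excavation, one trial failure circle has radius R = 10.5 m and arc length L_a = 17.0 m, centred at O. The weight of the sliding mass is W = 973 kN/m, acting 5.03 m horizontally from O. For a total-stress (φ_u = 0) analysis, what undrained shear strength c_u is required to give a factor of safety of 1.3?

c_u = 35.6 kPa

FS = c_u·L_a·R / (W·d), so c_u = FS·W·d / (L_a·R).
c_u = 1.3·973·5.03 / (17.00·10.5) = 6362.4 / 178.50 = 35.64 kPa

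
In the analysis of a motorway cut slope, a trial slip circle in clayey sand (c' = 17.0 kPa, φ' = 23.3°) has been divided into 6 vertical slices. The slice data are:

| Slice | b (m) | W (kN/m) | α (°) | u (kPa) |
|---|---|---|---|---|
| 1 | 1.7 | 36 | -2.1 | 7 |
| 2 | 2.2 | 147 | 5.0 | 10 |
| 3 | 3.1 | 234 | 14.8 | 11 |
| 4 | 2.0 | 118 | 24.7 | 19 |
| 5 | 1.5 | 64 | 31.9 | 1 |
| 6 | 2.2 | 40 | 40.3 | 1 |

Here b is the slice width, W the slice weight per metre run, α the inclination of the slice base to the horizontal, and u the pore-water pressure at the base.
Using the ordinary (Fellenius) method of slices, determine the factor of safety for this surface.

FS = 2.48

Ordinary method of slices: FS = Σ[c'·Δl_i + (W_i cosα_i − u_i·Δl_i)·tanφ'] / Σ W_i sinα_i, with Δl_i = b_i / cosα_i.
Slice 1: Δl = 1.7/cos(-2.1°) = 1.701 m; N'_1 = 36·cos(-2.1°) − 7·1.701 = 24.1; c'Δl = 28.92; W sinα = -1.3
Slice 2: Δl = 2.2/cos5.0° = 2.208 m; N'_2 = 147·cos5.0° − 10·2.208 = 124.4; c'Δl = 37.54; W sinα = 12.8
Slice 3: Δl = 3.1/cos14.8° = 3.206 m; N'_3 = 234·cos14.8° − 11·3.206 = 191.0; c'Δl = 54.51; W sinα = 59.8
Slice 4: Δl = 2.0/cos24.7° = 2.201 m; N'_4 = 118·cos24.7° − 19·2.201 = 65.4; c'Δl = 37.42; W sinα = 49.3
Slice 5: Δl = 1.5/cos31.9° = 1.767 m; N'_5 = 64·cos31.9° − 1·1.767 = 52.6; c'Δl = 30.04; W sinα = 33.8
Slice 6: Δl = 2.2/cos40.3° = 2.885 m; N'_6 = 40·cos40.3° − 1·2.885 = 27.6; c'Δl = 49.04; W sinα = 25.9
Σc'Δl = 237.5 kN/m; ΣN' = 485.0 kN/m; ΣW sinα = 180.3 kN/m
Resisting = 237.5 + 485.0·tan23.3° = 237.5 + 208.9 = 446.3 kN/m
FS = 446.3 / 180.3 = 2.476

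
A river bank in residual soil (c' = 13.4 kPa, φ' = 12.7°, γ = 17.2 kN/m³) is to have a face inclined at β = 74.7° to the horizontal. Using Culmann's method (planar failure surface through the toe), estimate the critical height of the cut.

Culmann's analysis gives the critical failure plane at α_cr = (β + φ')/2 = (74.7 + 12.7)/2 = 43.7°, and the critical height
H_c = (4c'/γ) · sinβ cosφ' / [1 − cos(β − φ')]
    = (4·13.4/17.2) · sin74.7°·cos12.7° / [1 − cos(62.0°)]
    = 3.116 · 0.9646·0.9755 / [1 − 0.4695]
    = 3.116 · 0.9410 / 0.5305
    = 5.53 m

H_c = 5.53 m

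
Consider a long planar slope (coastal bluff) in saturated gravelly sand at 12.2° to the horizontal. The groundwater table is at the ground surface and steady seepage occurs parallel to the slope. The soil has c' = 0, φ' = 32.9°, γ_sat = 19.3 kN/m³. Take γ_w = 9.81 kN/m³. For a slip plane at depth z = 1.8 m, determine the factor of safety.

With seepage parallel to the slope and the water table at the surface, the effective normal stress on the slip plane uses the buoyant unit weight γ' = γ_sat − γ_w while the driving shear stress uses γ_sat:
FS = [c' + γ' z cos²β tanφ'] / [γ_sat z sinβ cosβ]
(For c' = 0 this reduces to FS = (γ'/γ_sat)·tanφ'/tanβ.)
γ' = 19.3 − 9.81 = 9.49 kN/m³
Numerator = 0.0 + 9.49·1.8·cos²12.2°·tan32.9° = 0.0 + 9.49·1.8·0.9553·0.6469 = 10.557 kPa
Denominator = 19.3·1.8·sin12.2°·cos12.2° = 19.3·1.8·0.2113·0.9774 = 7.176 kPa
FS = 10.557 / 7.176 = 1.471

FS = 1.47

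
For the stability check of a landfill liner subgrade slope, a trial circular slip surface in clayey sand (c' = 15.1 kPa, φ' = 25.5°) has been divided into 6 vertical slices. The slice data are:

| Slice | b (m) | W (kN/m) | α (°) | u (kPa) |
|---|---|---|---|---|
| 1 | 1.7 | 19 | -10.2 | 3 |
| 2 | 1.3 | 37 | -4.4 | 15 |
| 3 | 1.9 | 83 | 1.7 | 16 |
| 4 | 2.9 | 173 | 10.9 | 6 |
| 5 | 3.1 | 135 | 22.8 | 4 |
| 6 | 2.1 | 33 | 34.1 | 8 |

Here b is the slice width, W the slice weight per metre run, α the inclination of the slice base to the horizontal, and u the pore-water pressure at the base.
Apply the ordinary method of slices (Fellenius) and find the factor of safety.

FS = 3.78

Ordinary method of slices: FS = Σ[c'·Δl_i + (W_i cosα_i − u_i·Δl_i)·tanφ'] / Σ W_i sinα_i, with Δl_i = b_i / cosα_i.
Slice 1: Δl = 1.7/cos(-10.2°) = 1.727 m; N'_1 = 19·cos(-10.2°) − 3·1.727 = 13.5; c'Δl = 26.08; W sinα = -3.4
Slice 2: Δl = 1.3/cos(-4.4°) = 1.304 m; N'_2 = 37·cos(-4.4°) − 15·1.304 = 17.3; c'Δl = 19.69; W sinα = -2.8
Slice 3: Δl = 1.9/cos1.7° = 1.901 m; N'_3 = 83·cos1.7° − 16·1.901 = 52.6; c'Δl = 28.70; W sinα = 2.5
Slice 4: Δl = 2.9/cos10.9° = 2.953 m; N'_4 = 173·cos10.9° − 6·2.953 = 152.2; c'Δl = 44.59; W sinα = 32.7
Slice 5: Δl = 3.1/cos22.8° = 3.363 m; N'_5 = 135·cos22.8° − 4·3.363 = 111.0; c'Δl = 50.78; W sinα = 52.3
Slice 6: Δl = 2.1/cos34.1° = 2.536 m; N'_6 = 33·cos34.1° − 8·2.536 = 7.0; c'Δl = 38.29; W sinα = 18.5
Σc'Δl = 208.1 kN/m; ΣN' = 353.6 kN/m; ΣW sinα = 99.8 kN/m
Resisting = 208.1 + 353.6·tan25.5° = 208.1 + 168.7 = 376.8 kN/m
FS = 376.8 / 99.8 = 3.776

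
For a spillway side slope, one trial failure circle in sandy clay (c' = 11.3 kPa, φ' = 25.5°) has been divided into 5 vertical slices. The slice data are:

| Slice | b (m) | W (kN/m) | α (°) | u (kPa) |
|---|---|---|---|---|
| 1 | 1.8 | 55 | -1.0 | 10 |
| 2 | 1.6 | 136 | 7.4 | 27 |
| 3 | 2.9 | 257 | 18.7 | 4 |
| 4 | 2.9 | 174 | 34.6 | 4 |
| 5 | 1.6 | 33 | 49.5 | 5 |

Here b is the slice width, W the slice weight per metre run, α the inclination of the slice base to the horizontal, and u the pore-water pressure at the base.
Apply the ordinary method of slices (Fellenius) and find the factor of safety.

Ordinary method of slices: FS = Σ[c'·Δl_i + (W_i cosα_i − u_i·Δl_i)·tanφ'] / Σ W_i sinα_i, with Δl_i = b_i / cosα_i.
Slice 1: Δl = 1.8/cos(-1.0°) = 1.800 m; N'_1 = 55·cos(-1.0°) − 10·1.800 = 37.0; c'Δl = 20.34; W sinα = -1.0
Slice 2: Δl = 1.6/cos7.4° = 1.613 m; N'_2 = 136·cos7.4° − 27·1.613 = 91.3; c'Δl = 18.23; W sinα = 17.5
Slice 3: Δl = 2.9/cos18.7° = 3.062 m; N'_3 = 257·cos18.7° − 4·3.062 = 231.2; c'Δl = 34.60; W sinα = 82.4
Slice 4: Δl = 2.9/cos34.6° = 3.523 m; N'_4 = 174·cos34.6° − 4·3.523 = 129.1; c'Δl = 39.81; W sinα = 98.8
Slice 5: Δl = 1.6/cos49.5° = 2.464 m; N'_5 = 33·cos49.5° − 5·2.464 = 9.1; c'Δl = 27.84; W sinα = 25.1
Σc'Δl = 140.8 kN/m; ΣN' = 497.7 kN/m; ΣW sinα = 222.9 kN/m
Resisting = 140.8 + 497.7·tan25.5° = 140.8 + 237.4 = 378.2 kN/m
FS = 378.2 / 222.9 = 1.697

FS = 1.70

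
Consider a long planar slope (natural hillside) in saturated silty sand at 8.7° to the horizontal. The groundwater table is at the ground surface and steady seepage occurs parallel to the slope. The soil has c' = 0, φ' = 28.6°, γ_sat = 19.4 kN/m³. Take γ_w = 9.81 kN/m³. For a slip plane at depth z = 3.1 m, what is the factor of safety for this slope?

FS = 1.76

With seepage parallel to the slope and the water table at the surface, the effective normal stress on the slip plane uses the buoyant unit weight γ' = γ_sat − γ_w while the driving shear stress uses γ_sat:
FS = [c' + γ' z cos²β tanφ'] / [γ_sat z sinβ cosβ]
(For c' = 0 this reduces to FS = (γ'/γ_sat)·tanφ'/tanβ.)
γ' = 19.4 − 9.81 = 9.59 kN/m³
Numerator = 0.0 + 9.59·3.1·cos²8.7°·tan28.6° = 0.0 + 9.59·3.1·0.9771·0.5452 = 15.838 kPa
Denominator = 19.4·3.1·sin8.7°·cos8.7° = 19.4·3.1·0.1513·0.9885 = 8.992 kPa
FS = 15.838 / 8.992 = 1.761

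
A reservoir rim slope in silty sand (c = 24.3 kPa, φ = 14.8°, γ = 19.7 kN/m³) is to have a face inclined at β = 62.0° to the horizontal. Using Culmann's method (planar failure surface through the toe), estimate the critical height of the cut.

H_c = 13.14 m

Culmann's analysis gives the critical failure plane at α_cr = (β + φ)/2 = (62.0 + 14.8)/2 = 38.4°, and the critical height
H_c = (4c/γ) · sinβ cosφ / [1 − cos(β − φ)]
    = (4·24.3/19.7) · sin62.0°·cos14.8° / [1 − cos(47.2°)]
    = 4.934 · 0.8829·0.9668 / [1 − 0.6794]
    = 4.934 · 0.8537 / 0.3206
    = 13.14 m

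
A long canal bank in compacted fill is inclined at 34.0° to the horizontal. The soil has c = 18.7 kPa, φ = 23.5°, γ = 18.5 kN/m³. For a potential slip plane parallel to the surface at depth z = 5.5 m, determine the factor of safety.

For an infinite slope with a slip plane parallel to the surface (no pore pressure): FS = [c + γz cos²β tanφ] / [γz sinβ cosβ].
γz = 18.5·5.5 = 101.75 kN/m²
Numerator = 18.7 + 101.75·cos²34.0°·tan23.5° = 18.7 + 101.75·0.6873·0.4348 = 49.108 kPa
Denominator = 101.75·sin34.0°·cos34.0° = 101.75·0.5592·0.8290 = 47.170 kPa
FS = 49.108 / 47.170 = 1.041

FS = 1.04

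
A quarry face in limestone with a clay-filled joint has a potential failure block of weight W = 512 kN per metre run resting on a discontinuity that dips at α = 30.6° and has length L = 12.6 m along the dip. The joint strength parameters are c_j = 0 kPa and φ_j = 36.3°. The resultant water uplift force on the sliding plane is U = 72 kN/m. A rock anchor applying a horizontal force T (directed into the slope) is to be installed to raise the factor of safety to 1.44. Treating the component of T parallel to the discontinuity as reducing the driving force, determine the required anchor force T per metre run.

T = 65 kN/m

Resolving forces along and normal to the sliding plane, with the horizontal anchor force T adding T·sinα to the effective normal force and T·cosα acting up the plane against the driving force:
FS = [c_jL + (W cosα − U + T sinα) tanφ_j] / [W sinα − T cosα]
Without the anchor: N' = 368.7 kN/m, driving T_d = 260.6 kN/m, resisting R = 0·12.6 + 368.7·tan36.3° = 270.8 kN/m, FS = 1.04.
Setting FS = 1.44 and solving for T:
1.44·(260.6 − T cos30.6°) = 270.8 + T sin30.6°·tan36.3°
T·(sin30.6°·tan36.3° + 1.44·cos30.6°) = 1.44·260.6 − 270.8
T·(0.5090·0.7346 + 1.44·0.8607) = 375.3 − 270.8 = 104.5
T·1.6134 = 104.5
T = 64.8 kN/m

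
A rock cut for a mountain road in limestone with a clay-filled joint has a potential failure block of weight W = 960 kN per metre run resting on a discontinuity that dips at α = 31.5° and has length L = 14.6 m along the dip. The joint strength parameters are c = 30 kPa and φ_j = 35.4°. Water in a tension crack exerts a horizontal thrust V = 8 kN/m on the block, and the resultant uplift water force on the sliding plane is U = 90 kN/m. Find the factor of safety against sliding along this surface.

Resolving the block weight along and normal to the plane and applying the Mohr–Coulomb strength on the joint:
N' = W cosα − U − V sinα = 960·cos31.5° − 90 − 8·sin31.5° = 724.4 kN/m
Driving force T = W sinα + V cosα = 960·sin31.5° + 8·cos31.5° = 508.4 kN/m
Resisting force R = c·L + N'·tanφ_j = 30·14.6 + 724.4·tan35.4° = 438.0 + 514.8 = 952.8 kN/m
FS = R / T = 952.8 / 508.4 = 1.874

FS = 1.87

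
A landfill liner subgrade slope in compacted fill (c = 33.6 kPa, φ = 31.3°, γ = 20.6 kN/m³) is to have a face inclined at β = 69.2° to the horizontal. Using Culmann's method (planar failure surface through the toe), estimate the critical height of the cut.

Culmann's analysis gives the critical failure plane at α_cr = (β + φ)/2 = (69.2 + 31.3)/2 = 50.2°, and the critical height
H_c = (4c/γ) · sinβ cosφ / [1 − cos(β − φ)]
    = (4·33.6/20.6) · sin69.2°·cos31.3° / [1 − cos(37.9°)]
    = 6.524 · 0.9348·0.8545 / [1 − 0.7891]
    = 6.524 · 0.7988 / 0.2109
    = 24.71 m

H_c = 24.71 m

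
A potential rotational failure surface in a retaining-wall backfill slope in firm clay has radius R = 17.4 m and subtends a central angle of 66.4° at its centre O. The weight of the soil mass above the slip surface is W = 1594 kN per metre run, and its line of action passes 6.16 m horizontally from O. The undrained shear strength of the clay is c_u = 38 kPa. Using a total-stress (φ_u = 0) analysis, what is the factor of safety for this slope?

FS = 1.36

Taking moments about the centre O, the resisting moment is provided by the undrained shear strength acting along the arc:
Arc length L_a = R·θ = 17.4·(66.4°·π/180) = 17.4·1.1589 = 20.16 m
M_R = c_u·L_a·R = 38·20.16·17.4 = 13333.0 kN·m/m
M_D = W·d = 1594·6.16 = 9819.0 kN·m/m
FS = M_R / M_D = 13333.0 / 9819.0 = 1.358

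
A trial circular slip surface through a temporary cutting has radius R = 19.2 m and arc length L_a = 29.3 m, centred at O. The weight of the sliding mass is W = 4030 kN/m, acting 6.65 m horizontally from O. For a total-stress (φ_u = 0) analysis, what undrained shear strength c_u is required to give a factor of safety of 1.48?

FS = c_u·L_a·R / (W·d), so c_u = FS·W·d / (L_a·R).
c_u = 1.48·4030·6.65 / (29.30·19.2) = 39663.3 / 562.56 = 70.50 kPa

c_u = 70.5 kPa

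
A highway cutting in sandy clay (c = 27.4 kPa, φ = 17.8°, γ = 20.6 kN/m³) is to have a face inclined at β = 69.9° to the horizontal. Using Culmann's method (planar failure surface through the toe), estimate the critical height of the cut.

H_c = 12.33 m

Culmann's analysis gives the critical failure plane at α_cr = (β + φ)/2 = (69.9 + 17.8)/2 = 43.9°, and the critical height
H_c = (4c/γ) · sinβ cosφ / [1 − cos(β − φ)]
    = (4·27.4/20.6) · sin69.9°·cos17.8° / [1 − cos(52.1°)]
    = 5.320 · 0.9391·0.9521 / [1 − 0.6143]
    = 5.320 · 0.8941 / 0.3857
    = 12.33 m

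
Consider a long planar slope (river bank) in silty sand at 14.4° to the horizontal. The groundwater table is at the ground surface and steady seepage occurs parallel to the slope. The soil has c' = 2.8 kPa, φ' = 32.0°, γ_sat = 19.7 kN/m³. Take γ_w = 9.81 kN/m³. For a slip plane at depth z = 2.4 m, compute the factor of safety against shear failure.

With seepage parallel to the slope and the water table at the surface, the effective normal stress on the slip plane uses the buoyant unit weight γ' = γ_sat − γ_w while the driving shear stress uses γ_sat:
FS = [c' + γ' z cos²β tanφ'] / [γ_sat z sinβ cosβ]
γ' = 19.7 − 9.81 = 9.89 kN/m³
Numerator = 2.8 + 9.89·2.4·cos²14.4°·tan32.0° = 2.8 + 9.89·2.4·0.9382·0.6249 = 16.715 kPa
Denominator = 19.7·2.4·sin14.4°·cos14.4° = 19.7·2.4·0.2487·0.9686 = 11.389 kPa
FS = 16.715 / 11.389 = 1.468

FS = 1.47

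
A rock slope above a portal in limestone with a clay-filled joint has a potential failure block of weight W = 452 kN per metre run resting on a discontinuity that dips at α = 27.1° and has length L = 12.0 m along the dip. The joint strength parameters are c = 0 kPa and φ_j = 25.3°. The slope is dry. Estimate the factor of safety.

Resolving the block weight along and normal to the plane and applying the Mohr–Coulomb strength on the joint:
N' = W cosα = 452·cos27.1° = 402.4 kN/m
Driving force T = W sinα = 452·sin27.1° = 205.9 kN/m
Resisting force R = c·L + N'·tanφ_j = 0·12.0 + 402.4·tan25.3° = 0.0 + 190.2 = 190.2 kN/m
FS = R / T = 190.2 / 205.9 = 0.924

FS = 0.92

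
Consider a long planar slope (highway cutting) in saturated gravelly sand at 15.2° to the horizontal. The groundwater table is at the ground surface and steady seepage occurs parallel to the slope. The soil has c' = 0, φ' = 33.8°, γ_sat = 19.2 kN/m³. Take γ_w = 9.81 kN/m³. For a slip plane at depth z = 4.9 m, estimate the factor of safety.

FS = 1.21

With seepage parallel to the slope and the water table at the surface, the effective normal stress on the slip plane uses the buoyant unit weight γ' = γ_sat − γ_w while the driving shear stress uses γ_sat:
FS = [c' + γ' z cos²β tanφ'] / [γ_sat z sinβ cosβ]
(For c' = 0 this reduces to FS = (γ'/γ_sat)·tanφ'/tanβ.)
γ' = 19.2 − 9.81 = 9.39 kN/m³
Numerator = 0.0 + 9.39·4.9·cos²15.2°·tan33.8° = 0.0 + 9.39·4.9·0.9313·0.6694 = 28.684 kPa
Denominator = 19.2·4.9·sin15.2°·cos15.2° = 19.2·4.9·0.2622·0.9650 = 23.804 kPa
FS = 28.684 / 23.804 = 1.205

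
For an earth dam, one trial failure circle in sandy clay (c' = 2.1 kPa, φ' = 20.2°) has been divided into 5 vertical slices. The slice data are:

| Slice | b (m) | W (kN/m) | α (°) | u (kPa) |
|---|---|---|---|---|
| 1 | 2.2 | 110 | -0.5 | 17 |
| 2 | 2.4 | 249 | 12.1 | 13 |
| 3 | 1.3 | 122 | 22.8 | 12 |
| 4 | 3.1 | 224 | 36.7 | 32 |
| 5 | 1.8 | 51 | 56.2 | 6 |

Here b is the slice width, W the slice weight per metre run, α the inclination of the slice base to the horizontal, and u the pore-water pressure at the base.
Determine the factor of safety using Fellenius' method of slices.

FS = 0.70

Ordinary method of slices: FS = Σ[c'·Δl_i + (W_i cosα_i − u_i·Δl_i)·tanφ'] / Σ W_i sinα_i, with Δl_i = b_i / cosα_i.
Slice 1: Δl = 2.2/cos(-0.5°) = 2.200 m; N'_1 = 110·cos(-0.5°) − 17·2.200 = 72.6; c'Δl = 4.62; W sinα = -1.0
Slice 2: Δl = 2.4/cos12.1° = 2.455 m; N'_2 = 249·cos12.1° − 13·2.455 = 211.6; c'Δl = 5.15; W sinα = 52.2
Slice 3: Δl = 1.3/cos22.8° = 1.410 m; N'_3 = 122·cos22.8° − 12·1.410 = 95.5; c'Δl = 2.96; W sinα = 47.3
Slice 4: Δl = 3.1/cos36.7° = 3.866 m; N'_4 = 224·cos36.7° − 32·3.866 = 55.9; c'Δl = 8.12; W sinα = 133.9
Slice 5: Δl = 1.8/cos56.2° = 3.236 m; N'_5 = 51·cos56.2° − 6·3.236 = 9.0; c'Δl = 6.79; W sinα = 42.4
Σc'Δl = 27.7 kN/m; ΣN' = 444.5 kN/m; ΣW sinα = 274.8 kN/m
Resisting = 27.7 + 444.5·tan20.2° = 27.7 + 163.6 = 191.2 kN/m
FS = 191.2 / 274.8 = 0.696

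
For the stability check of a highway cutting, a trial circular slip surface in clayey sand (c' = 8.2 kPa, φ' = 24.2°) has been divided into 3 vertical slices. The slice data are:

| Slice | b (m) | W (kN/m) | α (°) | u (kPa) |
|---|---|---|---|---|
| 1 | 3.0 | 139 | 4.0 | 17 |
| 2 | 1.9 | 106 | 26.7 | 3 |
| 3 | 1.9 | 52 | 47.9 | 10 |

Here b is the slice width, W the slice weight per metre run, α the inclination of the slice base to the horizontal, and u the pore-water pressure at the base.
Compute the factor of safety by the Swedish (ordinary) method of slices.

Ordinary method of slices: FS = Σ[c'·Δl_i + (W_i cosα_i − u_i·Δl_i)·tanφ'] / Σ W_i sinα_i, with Δl_i = b_i / cosα_i.
Slice 1: Δl = 3.0/cos4.0° = 3.007 m; N'_1 = 139·cos4.0° − 17·3.007 = 87.5; c'Δl = 24.66; W sinα = 9.7
Slice 2: Δl = 1.9/cos26.7° = 2.127 m; N'_2 = 106·cos26.7° − 3·2.127 = 88.3; c'Δl = 17.44; W sinα = 47.6
Slice 3: Δl = 1.9/cos47.9° = 2.834 m; N'_3 = 52·cos47.9° − 10·2.834 = 6.5; c'Δl = 23.24; W sinα = 38.6
Σc'Δl = 65.3 kN/m; ΣN' = 182.4 kN/m; ΣW sinα = 95.9 kN/m
Resisting = 65.3 + 182.4·tan24.2° = 65.3 + 82.0 = 147.3 kN/m
FS = 147.3 / 95.9 = 1.536

FS = 1.54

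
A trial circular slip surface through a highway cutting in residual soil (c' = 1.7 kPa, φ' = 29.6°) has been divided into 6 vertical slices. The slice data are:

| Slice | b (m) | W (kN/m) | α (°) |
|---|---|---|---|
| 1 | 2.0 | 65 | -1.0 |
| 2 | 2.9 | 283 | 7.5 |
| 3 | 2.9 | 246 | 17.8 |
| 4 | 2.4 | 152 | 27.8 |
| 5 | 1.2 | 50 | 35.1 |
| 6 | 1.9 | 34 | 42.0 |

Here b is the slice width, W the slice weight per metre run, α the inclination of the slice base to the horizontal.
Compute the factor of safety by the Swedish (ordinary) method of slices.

Ordinary method of slices: FS = Σ[c'·Δl_i + (W_i cosα_i)·tanφ'] / Σ W_i sinα_i, with Δl_i = b_i / cosα_i.
Slice 1: Δl = 2.0/cos(-1.0°) = 2.000 m; N'_1 = 65·cos(-1.0°) = 65.0; c'Δl = 3.40; W sinα = -1.1
Slice 2: Δl = 2.9/cos7.5° = 2.925 m; N'_2 = 283·cos7.5° = 280.6; c'Δl = 4.97; W sinα = 36.9
Slice 3: Δl = 2.9/cos17.8° = 3.046 m; N'_3 = 246·cos17.8° = 234.2; c'Δl = 5.18; W sinα = 75.2
Slice 4: Δl = 2.4/cos27.8° = 2.713 m; N'_4 = 152·cos27.8° = 134.5; c'Δl = 4.61; W sinα = 70.9
Slice 5: Δl = 1.2/cos35.1° = 1.467 m; N'_5 = 50·cos35.1° = 40.9; c'Δl = 2.49; W sinα = 28.8
Slice 6: Δl = 1.9/cos42.0° = 2.557 m; N'_6 = 34·cos42.0° = 25.3; c'Δl = 4.35; W sinα = 22.8
Σc'Δl = 25.0 kN/m; ΣN' = 780.4 kN/m; ΣW sinα = 233.4 kN/m
Resisting = 25.0 + 780.4·tan29.6° = 25.0 + 443.3 = 468.3 kN/m
FS = 468.3 / 233.4 = 2.007

FS = 2.01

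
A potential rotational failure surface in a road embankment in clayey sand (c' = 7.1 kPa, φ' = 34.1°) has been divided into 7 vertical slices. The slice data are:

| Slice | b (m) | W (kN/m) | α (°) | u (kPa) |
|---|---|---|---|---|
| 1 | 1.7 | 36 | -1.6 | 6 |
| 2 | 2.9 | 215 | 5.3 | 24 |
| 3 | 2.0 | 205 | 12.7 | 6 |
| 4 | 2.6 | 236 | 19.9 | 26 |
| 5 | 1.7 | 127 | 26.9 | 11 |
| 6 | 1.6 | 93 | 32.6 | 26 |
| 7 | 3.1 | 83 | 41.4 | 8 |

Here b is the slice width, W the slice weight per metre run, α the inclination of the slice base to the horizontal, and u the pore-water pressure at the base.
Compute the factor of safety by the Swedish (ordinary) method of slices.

Ordinary method of slices: FS = Σ[c'·Δl_i + (W_i cosα_i − u_i·Δl_i)·tanφ'] / Σ W_i sinα_i, with Δl_i = b_i / cosα_i.
Slice 1: Δl = 1.7/cos(-1.6°) = 1.701 m; N'_1 = 36·cos(-1.6°) − 6·1.701 = 25.8; c'Δl = 12.07; W sinα = -1.0
Slice 2: Δl = 2.9/cos5.3° = 2.912 m; N'_2 = 215·cos5.3° − 24·2.912 = 144.2; c'Δl = 20.68; W sinα = 19.9
Slice 3: Δl = 2.0/cos12.7° = 2.050 m; N'_3 = 205·cos12.7° − 6·2.050 = 187.7; c'Δl = 14.56; W sinα = 45.1
Slice 4: Δl = 2.6/cos19.9° = 2.765 m; N'_4 = 236·cos19.9° − 26·2.765 = 150.0; c'Δl = 19.63; W sinα = 80.3
Slice 5: Δl = 1.7/cos26.9° = 1.906 m; N'_5 = 127·cos26.9° − 11·1.906 = 92.3; c'Δl = 13.53; W sinα = 57.5
Slice 6: Δl = 1.6/cos32.6° = 1.899 m; N'_6 = 93·cos32.6° − 26·1.899 = 29.0; c'Δl = 13.48; W sinα = 50.1
Slice 7: Δl = 3.1/cos41.4° = 4.133 m; N'_7 = 83·cos41.4° − 8·4.133 = 29.2; c'Δl = 29.34; W sinα = 54.9
Σc'Δl = 123.3 kN/m; ΣN' = 658.1 kN/m; ΣW sinα = 306.7 kN/m
Resisting = 123.3 + 658.1·tan34.1° = 123.3 + 445.6 = 568.9 kN/m
FS = 568.9 / 306.7 = 1.855

FS = 1.85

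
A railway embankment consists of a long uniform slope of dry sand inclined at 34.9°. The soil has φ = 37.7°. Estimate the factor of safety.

For a dry cohesionless infinite slope the factor of safety is FS = tanφ / tanβ.
FS = tan37.7° / tan34.9° = 0.7729 / 0.6976 = 1.108

FS = 1.11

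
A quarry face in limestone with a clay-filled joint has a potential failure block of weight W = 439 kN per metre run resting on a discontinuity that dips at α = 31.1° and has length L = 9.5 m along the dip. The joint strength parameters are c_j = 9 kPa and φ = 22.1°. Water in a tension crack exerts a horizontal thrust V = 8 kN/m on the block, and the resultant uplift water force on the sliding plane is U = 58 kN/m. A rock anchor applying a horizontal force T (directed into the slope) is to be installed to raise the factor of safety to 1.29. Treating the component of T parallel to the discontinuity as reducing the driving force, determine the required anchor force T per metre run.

Resolving forces along and normal to the sliding plane, with the horizontal anchor force T adding T·sinα to the effective normal force and T·cosα acting up the plane against the driving force:
FS = [c_jL + (W cosα − U − V sinα + T sinα) tanφ] / [W sinα + V cosα − T cosα]
Without the anchor: N' = 313.8 kN/m, driving T_d = 233.6 kN/m, resisting R = 9·9.5 + 313.8·tan22.1° = 212.9 kN/m, FS = 0.91.
Setting FS = 1.29 and solving for T:
1.29·(233.6 − T cos31.1°) = 212.9 + T sin31.1°·tan22.1°
T·(sin31.1°·tan22.1° + 1.29·cos31.1°) = 1.29·233.6 − 212.9
T·(0.5165·0.4061 + 1.29·0.8563) = 301.4 − 212.9 = 88.4
T·1.3143 = 88.4
T = 67.3 kN/m

T = 67 kN/m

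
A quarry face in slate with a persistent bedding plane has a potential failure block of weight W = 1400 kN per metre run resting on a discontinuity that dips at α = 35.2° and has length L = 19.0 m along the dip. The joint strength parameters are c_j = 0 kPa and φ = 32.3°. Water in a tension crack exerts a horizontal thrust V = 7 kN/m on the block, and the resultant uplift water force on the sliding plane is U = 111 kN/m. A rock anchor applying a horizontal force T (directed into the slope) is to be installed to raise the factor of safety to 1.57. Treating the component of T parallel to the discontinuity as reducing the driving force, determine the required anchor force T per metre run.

Resolving forces along and normal to the sliding plane, with the horizontal anchor force T adding T·sinα to the effective normal force and T·cosα acting up the plane against the driving force:
FS = [c_jL + (W cosα − U − V sinα + T sinα) tanφ] / [W sinα + V cosα − T cosα]
Without the anchor: N' = 1029.0 kN/m, driving T_d = 812.7 kN/m, resisting R = 0·19.0 + 1029.0·tan32.3° = 650.5 kN/m, FS = 0.80.
Setting FS = 1.57 and solving for T:
1.57·(812.7 − T cos35.2°) = 650.5 + T sin35.2°·tan32.3°
T·(sin35.2°·tan32.3° + 1.57·cos35.2°) = 1.57·812.7 − 650.5
T·(0.5764·0.6322 + 1.57·0.8171) = 1276.0 − 650.5 = 625.5
T·1.6473 = 625.5
T = 379.7 kN/m

T = 380 kN/m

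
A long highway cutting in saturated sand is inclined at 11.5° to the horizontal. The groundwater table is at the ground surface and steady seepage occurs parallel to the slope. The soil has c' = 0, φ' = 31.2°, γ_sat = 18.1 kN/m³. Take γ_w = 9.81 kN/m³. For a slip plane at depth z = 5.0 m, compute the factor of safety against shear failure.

With seepage parallel to the slope and the water table at the surface, the effective normal stress on the slip plane uses the buoyant unit weight γ' = γ_sat − γ_w while the driving shear stress uses γ_sat:
FS = [c' + γ' z cos²β tanφ'] / [γ_sat z sinβ cosβ]
(For c' = 0 this reduces to FS = (γ'/γ_sat)·tanφ'/tanβ.)
γ' = 18.1 − 9.81 = 8.29 kN/m³
Numerator = 0.0 + 8.29·5.0·cos²11.5°·tan31.2° = 0.0 + 8.29·5.0·0.9603·0.6056 = 24.105 kPa
Denominator = 18.1·5.0·sin11.5°·cos11.5° = 18.1·5.0·0.1994·0.9799 = 17.681 kPa
FS = 24.105 / 17.681 = 1.363

FS = 1.36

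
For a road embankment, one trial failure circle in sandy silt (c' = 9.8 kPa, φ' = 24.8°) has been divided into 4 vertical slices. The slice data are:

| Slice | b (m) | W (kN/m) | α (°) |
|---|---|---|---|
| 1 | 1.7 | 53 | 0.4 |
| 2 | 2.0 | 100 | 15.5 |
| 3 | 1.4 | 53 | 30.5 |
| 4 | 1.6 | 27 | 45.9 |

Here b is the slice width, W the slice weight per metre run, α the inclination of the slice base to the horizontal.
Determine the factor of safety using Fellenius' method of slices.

Ordinary method of slices: FS = Σ[c'·Δl_i + (W_i cosα_i)·tanφ'] / Σ W_i sinα_i, with Δl_i = b_i / cosα_i.
Slice 1: Δl = 1.7/cos0.4° = 1.700 m; N'_1 = 53·cos0.4° = 53.0; c'Δl = 16.66; W sinα = 0.4
Slice 2: Δl = 2.0/cos15.5° = 2.075 m; N'_2 = 100·cos15.5° = 96.4; c'Δl = 20.34; W sinα = 26.7
Slice 3: Δl = 1.4/cos30.5° = 1.625 m; N'_3 = 53·cos30.5° = 45.7; c'Δl = 15.92; W sinα = 26.9
Slice 4: Δl = 1.6/cos45.9° = 2.299 m; N'_4 = 27·cos45.9° = 18.8; c'Δl = 22.53; W sinα = 19.4
Σc'Δl = 75.5 kN/m; ΣN' = 213.8 kN/m; ΣW sinα = 73.4 kN/m
Resisting = 75.5 + 213.8·tan24.8° = 75.5 + 98.8 = 174.3 kN/m
FS = 174.3 / 73.4 = 2.375

FS = 2.37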